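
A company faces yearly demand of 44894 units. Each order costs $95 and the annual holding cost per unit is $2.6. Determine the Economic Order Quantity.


Formula: EOQ = sqrt(2 * D * S / H)
Numerator: 2 * 44894 * 95 = 8529860
2DS/H = 8529860 / 2.6 = 3280715.4
EOQ = sqrt(3280715.4) = 1811.3 units

1811.3 units


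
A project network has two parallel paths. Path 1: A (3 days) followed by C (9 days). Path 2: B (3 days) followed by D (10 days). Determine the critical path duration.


Path 1 = 3 + 9 = 12 days
Path 2 = 3 + 10 = 13 days
Duration = max(12, 13) = 13 days

13 days


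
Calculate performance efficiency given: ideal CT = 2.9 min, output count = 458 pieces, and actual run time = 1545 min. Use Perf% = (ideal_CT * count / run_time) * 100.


Formula: Performance = (Ideal CT * Total Count) / Run Time * 100
Ideal output time = 2.9 * 458 = 1328.2 min
Performance = 1328.2 / 1545 * 100 = 86.0%

86.0%


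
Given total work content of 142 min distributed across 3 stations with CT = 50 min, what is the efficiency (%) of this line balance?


Formula: Efficiency = Sum of Task Times / (N_stations * CT) * 100
Total station capacity = 3 stations * 50 min = 150 min
Efficiency = 142 / 150 * 100 = 94.7%

94.7%


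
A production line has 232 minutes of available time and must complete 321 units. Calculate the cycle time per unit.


Formula: CT = Available Time / Number of Units
CT = 232 min / 321 units
CT = 0.72 min/unit

0.72 min/unit


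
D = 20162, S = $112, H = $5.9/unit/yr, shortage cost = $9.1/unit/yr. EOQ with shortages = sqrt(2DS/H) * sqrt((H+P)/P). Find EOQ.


Formula: EOQ* = sqrt(2DS/H) * sqrt((H+P)/P)
Base EOQ = sqrt(2*20162*112/5.9) = 874.91 units
Correction = sqrt((5.9+9.1)/9.1) = 1.28388
EOQ* = 874.91 * 1.28388 = 1123.3 units

1123.3 units


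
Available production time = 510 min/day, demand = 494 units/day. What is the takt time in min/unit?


Formula: Takt Time = Available Production Time / Customer Demand
Takt = 510 min/day / 494 units/day
Takt = 1.03 min/unit

1.03 min/unit


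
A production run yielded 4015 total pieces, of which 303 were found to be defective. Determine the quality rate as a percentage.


Formula: Quality Rate = Good Pieces / Total Pieces * 100
Good pieces = 4015 - 303 = 3712
QR = 3712 / 4015 * 100 = 92.5%

92.5%


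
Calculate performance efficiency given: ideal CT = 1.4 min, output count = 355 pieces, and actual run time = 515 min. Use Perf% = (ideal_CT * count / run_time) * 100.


Formula: Performance = (Ideal CT * Total Count) / Run Time * 100
Ideal output time = 1.4 * 355 = 497.0 min
Performance = 497.0 / 515 * 100 = 96.5%

96.5%


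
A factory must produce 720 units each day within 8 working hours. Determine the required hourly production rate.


Formula: Production Rate = Daily Demand / Available Hours
Rate = 720 units/day / 8 hours/day
Rate = 90.0 units/hour

90.0 units/hour


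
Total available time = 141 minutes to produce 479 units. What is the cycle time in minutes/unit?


Formula: CT = Available Time / Number of Units
CT = 141 min / 479 units
CT = 0.29 min/unit

0.29 min/unit


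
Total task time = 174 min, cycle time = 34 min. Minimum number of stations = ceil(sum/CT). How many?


Formula: N_min = ceil(Sum of Task Times / Cycle Time)
N_min = ceil(174 min / 34 min) = ceil(5.1176)
N_min = 6 stations

6


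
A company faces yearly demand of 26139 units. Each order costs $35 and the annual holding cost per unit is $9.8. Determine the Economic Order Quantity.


Formula: EOQ = sqrt(2 * D * S / H)
Numerator: 2 * 26139 * 35 = 1829730
2DS/H = 1829730 / 9.8 = 186707.1
EOQ = sqrt(186707.1) = 432.1 units

432.1 units


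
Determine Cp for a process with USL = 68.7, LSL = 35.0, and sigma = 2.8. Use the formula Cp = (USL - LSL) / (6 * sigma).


Cp = (68.7 - 35.0) / (6 * 2.8)

2.01


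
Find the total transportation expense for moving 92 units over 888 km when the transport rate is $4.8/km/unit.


TC = dist * cost * units = 888 * 4.8 * 92 = $392140.80

$392140.80


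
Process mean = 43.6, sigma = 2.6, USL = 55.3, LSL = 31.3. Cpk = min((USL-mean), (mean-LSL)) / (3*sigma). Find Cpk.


Cpu = (55.3 - 43.6) / (3 * 2.6) = 1.5
Cpl = (43.6 - 31.3) / (3 * 2.6) = 1.58
Cpk = min(1.5, 1.58) = 1.5

1.5


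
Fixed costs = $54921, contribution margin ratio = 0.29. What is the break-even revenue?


Formula: BER = Fixed Costs / Contribution Margin Ratio
BER = $54921 / 0.29
BER = $189382.76 (to the nearest cent)

$189382.76


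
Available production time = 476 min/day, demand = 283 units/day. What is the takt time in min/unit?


Formula: Takt Time = Available Production Time / Customer Demand
Takt = 476 min/day / 283 units/day
Takt = 1.68 min/unit

1.68 min/unit


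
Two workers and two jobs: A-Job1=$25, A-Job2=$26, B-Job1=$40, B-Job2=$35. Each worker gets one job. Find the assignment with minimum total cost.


Option 1: A->1 + B->2 = $25 + $35 = $60
Option 2: A->2 + B->1 = $26 + $40 = $66
Min cost = min($60, $66) = $60

$60


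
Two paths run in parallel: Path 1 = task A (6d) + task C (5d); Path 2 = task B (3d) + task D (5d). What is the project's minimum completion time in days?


Path 1 = 6 + 5 = 11 days
Path 2 = 3 + 5 = 8 days
Duration = max(11, 8) = 11 days

11 days


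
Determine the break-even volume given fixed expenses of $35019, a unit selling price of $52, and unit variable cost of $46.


Formula: BEQ = Fixed Costs / (Price - Variable Cost)
Contribution margin = $52 - $46 = $6/unit
BEQ = ceil($35019 / $6/unit) = ceil(5836.5) = 5837 units

5837 units


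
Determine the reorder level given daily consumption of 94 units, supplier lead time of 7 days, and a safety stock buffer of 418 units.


Formula: ROP = (Daily Demand * Lead Time) + Safety Stock
Demand during lead time = 94 * 7 = 658 units
ROP = 658 + 418 = 1076 units

1076 units


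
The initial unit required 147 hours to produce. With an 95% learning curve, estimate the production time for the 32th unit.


Formula: T_n = T_1 * (learning_rate)^(log2(n)) where learning_rate = rate/100
Doublings = log2(32) = 5
T_n = 147 * 0.95^5
T_n = 147 * 0.7738 = 113.7 hours

113.7 hours


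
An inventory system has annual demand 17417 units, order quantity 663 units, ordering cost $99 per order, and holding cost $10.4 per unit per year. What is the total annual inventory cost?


TC = 17417/663 * 99 + 663/2 * 10.4

$6048.33


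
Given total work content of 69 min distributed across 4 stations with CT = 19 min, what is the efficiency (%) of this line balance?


Formula: Efficiency = Sum of Task Times / (N_stations * CT) * 100
Total station capacity = 4 stations * 19 min = 76 min
Efficiency = 69 / 76 * 100 = 90.8%

90.8%


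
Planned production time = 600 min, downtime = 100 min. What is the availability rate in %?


Formula: Availability = (Planned Time - Downtime) / Planned Time * 100
Uptime = 600 - 100 = 500 min
Availability = 500 / 600 * 100 = 83.3%

83.3%


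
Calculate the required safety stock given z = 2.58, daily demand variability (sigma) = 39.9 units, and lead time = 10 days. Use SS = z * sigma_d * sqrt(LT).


Formula: SS = z * sigma_d * sqrt(LT)
sqrt(LT) = sqrt(10) = 3.1623
SS = 2.58 * 39.9 * 3.1623
SS = 325.5 units

325.5 units


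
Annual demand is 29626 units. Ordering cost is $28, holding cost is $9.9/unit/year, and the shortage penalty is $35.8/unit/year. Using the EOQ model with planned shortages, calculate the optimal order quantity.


Formula: EOQ* = sqrt(2DS/H) * sqrt((H+P)/P)
Base EOQ = sqrt(2*29626*28/9.9) = 409.37 units
Correction = sqrt((9.9+35.8)/35.8) = 1.12984
EOQ* = 409.37 * 1.12984 = 462.5 units

462.5 units


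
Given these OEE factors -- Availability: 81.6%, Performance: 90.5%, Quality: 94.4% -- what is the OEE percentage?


Formula: OEE = Availability * Performance * Quality / 10000
A * P = 81.6% * 90.5% / 100 = 73.85%
OEE = 73.85% * 94.4% / 100 = 69.7%

69.7%


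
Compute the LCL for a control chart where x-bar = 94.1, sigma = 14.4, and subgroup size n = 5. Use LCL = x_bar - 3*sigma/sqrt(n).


LCL = 94.1 - 3 * 14.4 / sqrt(5)

74.78


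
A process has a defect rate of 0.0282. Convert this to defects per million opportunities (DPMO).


DPMO = defect_rate * 1000000 = 0.0282 * 1000000

28200


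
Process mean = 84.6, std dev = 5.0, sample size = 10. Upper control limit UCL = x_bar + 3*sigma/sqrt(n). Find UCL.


UCL = 84.6 + 3 * 5.0 / sqrt(10)

89.34


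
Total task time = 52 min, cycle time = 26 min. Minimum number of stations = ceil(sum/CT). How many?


Formula: N_min = ceil(Sum of Task Times / Cycle Time)
N_min = ceil(52 min / 26 min) = ceil(2.0)
N_min = 2 stations

2


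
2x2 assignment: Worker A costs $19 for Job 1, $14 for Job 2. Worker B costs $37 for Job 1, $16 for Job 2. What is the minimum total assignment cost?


Option 1: A->1 + B->2 = $19 + $16 = $35
Option 2: A->2 + B->1 = $14 + $37 = $51
Min cost = min($35, $51) = $35

$35


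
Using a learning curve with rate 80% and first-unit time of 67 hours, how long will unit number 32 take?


Formula: T_n = T_1 * (learning_rate)^(log2(n)) where learning_rate = rate/100
Doublings = log2(32) = 5
T_n = 67 * 0.8^5
T_n = 67 * 0.3277 = 22.0 hours

22.0 hours


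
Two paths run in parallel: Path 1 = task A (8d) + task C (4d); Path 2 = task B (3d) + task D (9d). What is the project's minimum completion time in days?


Path 1 = 8 + 4 = 12 days
Path 2 = 3 + 9 = 12 days
Duration = max(12, 12) = 12 days

12 days


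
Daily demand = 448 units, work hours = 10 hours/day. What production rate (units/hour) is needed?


Formula: Production Rate = Daily Demand / Available Hours
Rate = 448 units/day / 10 hours/day
Rate = 44.8 units/hour

44.8 units/hour


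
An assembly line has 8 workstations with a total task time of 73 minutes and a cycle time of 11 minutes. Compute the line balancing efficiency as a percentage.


Formula: Efficiency = Sum of Task Times / (N_stations * CT) * 100
Total station capacity = 8 stations * 11 min = 88 min
Efficiency = 73 / 88 * 100 = 83.0%

83.0%


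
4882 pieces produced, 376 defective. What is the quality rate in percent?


Formula: Quality Rate = Good Pieces / Total Pieces * 100
Good pieces = 4882 - 376 = 4506
QR = 4506 / 4882 * 100 = 92.3%

92.3%


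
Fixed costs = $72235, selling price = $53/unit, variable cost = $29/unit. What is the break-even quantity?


Formula: BEQ = Fixed Costs / (Price - Variable Cost)
Contribution margin = $53 - $29 = $24/unit
BEQ = ceil($72235 / $24/unit) = ceil(3009.79) = 3010 units

3010 units


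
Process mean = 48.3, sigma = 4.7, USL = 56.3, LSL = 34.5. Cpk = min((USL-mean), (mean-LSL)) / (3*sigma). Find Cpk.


Cpu = (56.3 - 48.3) / (3 * 4.7) = 0.57
Cpl = (48.3 - 34.5) / (3 * 4.7) = 0.98
Cpk = min(0.57, 0.98) = 0.57

0.57


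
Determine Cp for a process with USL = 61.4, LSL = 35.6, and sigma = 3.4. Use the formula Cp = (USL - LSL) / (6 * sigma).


Cp = (61.4 - 35.6) / (6 * 3.4)

1.26


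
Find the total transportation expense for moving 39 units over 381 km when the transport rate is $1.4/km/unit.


TC = dist * cost * units = 381 * 1.4 * 39 = $20802.60

$20802.60


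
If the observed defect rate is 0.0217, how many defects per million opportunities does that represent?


DPMO = defect_rate * 1000000 = 0.0217 * 1000000

21700


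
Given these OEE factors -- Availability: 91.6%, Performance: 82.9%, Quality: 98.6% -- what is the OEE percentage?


Formula: OEE = Availability * Performance * Quality / 10000
A * P = 91.6% * 82.9% / 100 = 75.94%
OEE = 75.94% * 98.6% / 100 = 74.9%

74.9%


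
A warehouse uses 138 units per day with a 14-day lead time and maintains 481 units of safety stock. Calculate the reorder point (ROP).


Formula: ROP = (Daily Demand * Lead Time) + Safety Stock
Demand during lead time = 138 * 14 = 1932 units
ROP = 1932 + 481 = 2413 units

2413 units


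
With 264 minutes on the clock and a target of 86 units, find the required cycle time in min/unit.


Formula: CT = Available Time / Number of Units
CT = 264 min / 86 units
CT = 3.07 min/unit

3.07 min/unit


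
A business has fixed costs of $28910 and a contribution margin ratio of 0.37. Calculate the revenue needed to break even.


Formula: BER = Fixed Costs / Contribution Margin Ratio
BER = $28910 / 0.37
BER = $78135.14 (to the nearest cent)

$78135.14


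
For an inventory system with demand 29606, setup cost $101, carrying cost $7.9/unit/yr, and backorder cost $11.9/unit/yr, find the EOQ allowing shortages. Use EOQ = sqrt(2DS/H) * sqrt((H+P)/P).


Formula: EOQ* = sqrt(2DS/H) * sqrt((H+P)/P)
Base EOQ = sqrt(2*29606*101/7.9) = 870.07 units
Correction = sqrt((7.9+11.9)/11.9) = 1.28991
EOQ* = 870.07 * 1.28991 = 1122.3 units

1122.3 units


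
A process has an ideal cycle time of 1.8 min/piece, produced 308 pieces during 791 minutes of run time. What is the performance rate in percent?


Formula: Performance = (Ideal CT * Total Count) / Run Time * 100
Ideal output time = 1.8 * 308 = 554.4 min
Performance = 554.4 / 791 * 100 = 70.1%

70.1%


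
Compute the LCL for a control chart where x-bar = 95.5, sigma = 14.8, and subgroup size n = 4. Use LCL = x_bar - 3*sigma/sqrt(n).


LCL = 95.5 - 3 * 14.8 / sqrt(4)

73.3


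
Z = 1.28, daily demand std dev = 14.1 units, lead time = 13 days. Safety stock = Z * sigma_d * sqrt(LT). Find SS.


Formula: SS = z * sigma_d * sqrt(LT)
sqrt(LT) = sqrt(13) = 3.6056
SS = 1.28 * 14.1 * 3.6056
SS = 65.1 units

65.1 units


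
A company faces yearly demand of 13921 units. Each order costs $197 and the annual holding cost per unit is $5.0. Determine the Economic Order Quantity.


Formula: EOQ = sqrt(2 * D * S / H)
Numerator: 2 * 13921 * 197 = 5484874
2DS/H = 5484874 / 5.0 = 1096974.8
EOQ = sqrt(1096974.8) = 1047.4 units

1047.4 units


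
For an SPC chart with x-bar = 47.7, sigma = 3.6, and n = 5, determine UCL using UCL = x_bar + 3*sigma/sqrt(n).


UCL = 47.7 + 3 * 3.6 / sqrt(5)

52.53


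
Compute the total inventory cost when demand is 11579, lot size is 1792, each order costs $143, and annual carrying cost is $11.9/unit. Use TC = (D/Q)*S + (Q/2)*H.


TC = 11579/1792 * 143 + 1792/2 * 11.9

$11586.39


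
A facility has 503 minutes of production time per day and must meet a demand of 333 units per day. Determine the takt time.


Formula: Takt Time = Available Production Time / Customer Demand
Takt = 503 min/day / 333 units/day
Takt = 1.51 min/unit

1.51 min/unit


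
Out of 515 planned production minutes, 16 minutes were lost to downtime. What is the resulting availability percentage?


Formula: Availability = (Planned Time - Downtime) / Planned Time * 100
Uptime = 515 - 16 = 499 min
Availability = 499 / 515 * 100 = 96.9%

96.9%


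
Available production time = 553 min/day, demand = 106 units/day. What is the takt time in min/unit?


Formula: Takt Time = Available Production Time / Customer Demand
Takt = 553 min/day / 106 units/day
Takt = 5.22 min/unit

5.22 min/unit


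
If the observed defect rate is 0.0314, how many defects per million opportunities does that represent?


DPMO = defect_rate * 1000000 = 0.0314 * 1000000

31400


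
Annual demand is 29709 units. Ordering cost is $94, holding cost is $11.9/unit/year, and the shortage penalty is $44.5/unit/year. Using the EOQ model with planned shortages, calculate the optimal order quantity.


Formula: EOQ* = sqrt(2DS/H) * sqrt((H+P)/P)
Base EOQ = sqrt(2*29709*94/11.9) = 685.09 units
Correction = sqrt((11.9+44.5)/44.5) = 1.1258
EOQ* = 685.09 * 1.1258 = 771.3 units

771.3 units


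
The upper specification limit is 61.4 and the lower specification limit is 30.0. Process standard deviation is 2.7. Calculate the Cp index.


Cp = (61.4 - 30.0) / (6 * 2.7)

1.94


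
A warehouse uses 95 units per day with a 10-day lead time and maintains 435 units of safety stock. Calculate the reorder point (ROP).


Formula: ROP = (Daily Demand * Lead Time) + Safety Stock
Demand during lead time = 95 * 10 = 950 units
ROP = 950 + 435 = 1385 units

1385 units


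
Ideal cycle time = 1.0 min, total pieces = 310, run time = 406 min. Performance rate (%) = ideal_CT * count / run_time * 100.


Formula: Performance = (Ideal CT * Total Count) / Run Time * 100
Ideal output time = 1.0 * 310 = 310.0 min
Performance = 310.0 / 406 * 100 = 76.4%

76.4%


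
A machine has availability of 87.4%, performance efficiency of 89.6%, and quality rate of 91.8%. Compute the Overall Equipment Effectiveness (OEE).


Formula: OEE = Availability * Performance * Quality / 10000
A * P = 87.4% * 89.6% / 100 = 78.31%
OEE = 78.31% * 91.8% / 100 = 71.9%

71.9%


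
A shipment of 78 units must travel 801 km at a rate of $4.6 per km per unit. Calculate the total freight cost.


TC = dist * cost * units = 801 * 4.6 * 78 = $287398.80

$287398.80


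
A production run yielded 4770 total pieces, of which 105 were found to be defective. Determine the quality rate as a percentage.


Formula: Quality Rate = Good Pieces / Total Pieces * 100
Good pieces = 4770 - 105 = 4665
QR = 4665 / 4770 * 100 = 97.8%

97.8%


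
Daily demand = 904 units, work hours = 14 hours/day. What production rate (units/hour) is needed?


Formula: Production Rate = Daily Demand / Available Hours
Rate = 904 units/day / 14 hours/day
Rate = 64.6 units/hour

64.6 units/hour


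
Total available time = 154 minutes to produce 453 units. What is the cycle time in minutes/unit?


Formula: CT = Available Time / Number of Units
CT = 154 min / 453 units
CT = 0.34 min/unit

0.34 min/unit


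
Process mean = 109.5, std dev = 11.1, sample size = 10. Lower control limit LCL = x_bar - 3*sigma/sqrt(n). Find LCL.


LCL = 109.5 - 3 * 11.1 / sqrt(10)

98.97


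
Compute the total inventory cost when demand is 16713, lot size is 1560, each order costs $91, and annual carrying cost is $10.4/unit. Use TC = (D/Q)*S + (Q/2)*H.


TC = 16713/1560 * 91 + 1560/2 * 10.4

$9086.93


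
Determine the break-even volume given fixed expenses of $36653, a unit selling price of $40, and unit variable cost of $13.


Formula: BEQ = Fixed Costs / (Price - Variable Cost)
Contribution margin = $40 - $13 = $27/unit
BEQ = ceil($36653 / $27/unit) = ceil(1357.52) = 1358 units

1358 units


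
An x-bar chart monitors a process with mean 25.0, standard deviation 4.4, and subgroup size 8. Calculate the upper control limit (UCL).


UCL = 25.0 + 3 * 4.4 / sqrt(8)

29.67


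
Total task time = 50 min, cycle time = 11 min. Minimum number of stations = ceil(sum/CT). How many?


Formula: N_min = ceil(Sum of Task Times / Cycle Time)
N_min = ceil(50 min / 11 min) = ceil(4.5455)
N_min = 5 stations

5


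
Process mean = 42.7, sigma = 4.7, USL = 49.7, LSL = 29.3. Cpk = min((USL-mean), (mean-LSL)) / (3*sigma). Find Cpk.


Cpu = (49.7 - 42.7) / (3 * 4.7) = 0.5
Cpl = (42.7 - 29.3) / (3 * 4.7) = 0.95
Cpk = min(0.5, 0.95) = 0.5

0.5


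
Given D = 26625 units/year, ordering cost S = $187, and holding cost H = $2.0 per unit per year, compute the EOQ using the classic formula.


Formula: EOQ = sqrt(2 * D * S / H)
Numerator: 2 * 26625 * 187 = 9957750
2DS/H = 9957750 / 2.0 = 4978875.0
EOQ = sqrt(4978875.0) = 2231.3 units

2231.3 units


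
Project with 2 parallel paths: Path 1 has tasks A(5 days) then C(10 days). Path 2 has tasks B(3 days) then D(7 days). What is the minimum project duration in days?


Path 1 = 5 + 10 = 15 days
Path 2 = 3 + 7 = 10 days
Duration = max(15, 10) = 15 days

15 days


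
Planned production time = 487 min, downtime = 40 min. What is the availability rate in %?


Formula: Availability = (Planned Time - Downtime) / Planned Time * 100
Uptime = 487 - 40 = 447 min
Availability = 447 / 487 * 100 = 91.8%

91.8%


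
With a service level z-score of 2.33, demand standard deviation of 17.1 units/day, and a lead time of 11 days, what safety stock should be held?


Formula: SS = z * sigma_d * sqrt(LT)
sqrt(LT) = sqrt(11) = 3.3166
SS = 2.33 * 17.1 * 3.3166
SS = 132.1 units

132.1 units


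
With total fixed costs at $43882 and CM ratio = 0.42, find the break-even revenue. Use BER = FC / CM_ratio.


Formula: BER = Fixed Costs / Contribution Margin Ratio
BER = $43882 / 0.42
BER = $104480.95 (to the nearest cent)

$104480.95


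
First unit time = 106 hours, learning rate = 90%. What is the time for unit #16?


Formula: T_n = T_1 * (learning_rate)^(log2(n)) where learning_rate = rate/100
Doublings = log2(16) = 4
T_n = 106 * 0.9^4
T_n = 106 * 0.6561 = 69.5 hours

69.5 hours


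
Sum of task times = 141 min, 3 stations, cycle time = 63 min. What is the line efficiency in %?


Formula: Efficiency = Sum of Task Times / (N_stations * CT) * 100
Total station capacity = 3 stations * 63 min = 189 min
Efficiency = 141 / 189 * 100 = 74.6%

74.6%


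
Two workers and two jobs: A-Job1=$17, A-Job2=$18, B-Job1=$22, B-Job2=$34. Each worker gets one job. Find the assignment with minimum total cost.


Option 1: A->1 + B->2 = $17 + $34 = $51
Option 2: A->2 + B->1 = $18 + $22 = $40
Min cost = min($51, $40) = $40

$40


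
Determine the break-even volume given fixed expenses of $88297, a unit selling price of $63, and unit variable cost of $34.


Formula: BEQ = Fixed Costs / (Price - Variable Cost)
Contribution margin = $63 - $34 = $29/unit
BEQ = ceil($88297 / $29/unit) = ceil(3044.72) = 3045 units

3045 units


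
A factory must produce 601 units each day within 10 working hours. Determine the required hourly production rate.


Formula: Production Rate = Daily Demand / Available Hours
Rate = 601 units/day / 10 hours/day
Rate = 60.1 units/hour

60.1 units/hour


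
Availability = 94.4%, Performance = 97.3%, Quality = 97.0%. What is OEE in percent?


Formula: OEE = Availability * Performance * Quality / 10000
A * P = 94.4% * 97.3% / 100 = 91.85%
OEE = 91.85% * 97.0% / 100 = 89.1%

89.1%


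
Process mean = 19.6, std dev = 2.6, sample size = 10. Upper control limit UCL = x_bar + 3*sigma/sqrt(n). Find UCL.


UCL = 19.6 + 3 * 2.6 / sqrt(10)

22.07


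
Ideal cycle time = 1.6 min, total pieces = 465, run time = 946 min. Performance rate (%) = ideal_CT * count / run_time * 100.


Formula: Performance = (Ideal CT * Total Count) / Run Time * 100
Ideal output time = 1.6 * 465 = 744.0 min
Performance = 744.0 / 946 * 100 = 78.6%

78.6%


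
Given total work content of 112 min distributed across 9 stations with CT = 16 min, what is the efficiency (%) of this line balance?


Formula: Efficiency = Sum of Task Times / (N_stations * CT) * 100
Total station capacity = 9 stations * 16 min = 144 min
Efficiency = 112 / 144 * 100 = 77.8%

77.8%


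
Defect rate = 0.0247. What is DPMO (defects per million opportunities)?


DPMO = defect_rate * 1000000 = 0.0247 * 1000000

24700


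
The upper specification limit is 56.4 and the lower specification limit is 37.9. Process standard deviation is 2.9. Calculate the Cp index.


Cp = (56.4 - 37.9) / (6 * 2.9)

1.06


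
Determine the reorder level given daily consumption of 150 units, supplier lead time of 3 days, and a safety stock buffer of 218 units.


Formula: ROP = (Daily Demand * Lead Time) + Safety Stock
Demand during lead time = 150 * 3 = 450 units
ROP = 450 + 218 = 668 units

668 units


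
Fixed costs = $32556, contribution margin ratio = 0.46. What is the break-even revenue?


Formula: BER = Fixed Costs / Contribution Margin Ratio
BER = $32556 / 0.46
BER = $70773.91 (to the nearest cent)

$70773.91


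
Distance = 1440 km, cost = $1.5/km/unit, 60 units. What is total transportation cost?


TC = dist * cost * units = 1440 * 1.5 * 60 = $129600.00

$129600.00


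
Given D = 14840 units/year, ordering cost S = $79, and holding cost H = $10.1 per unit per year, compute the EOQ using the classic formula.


Formula: EOQ = sqrt(2 * D * S / H)
Numerator: 2 * 14840 * 79 = 2344720
2DS/H = 2344720 / 10.1 = 232150.5
EOQ = sqrt(232150.5) = 481.8 units

481.8 units


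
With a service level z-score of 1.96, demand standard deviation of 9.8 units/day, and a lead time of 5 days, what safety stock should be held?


Formula: SS = z * sigma_d * sqrt(LT)
sqrt(LT) = sqrt(5) = 2.2361
SS = 1.96 * 9.8 * 2.2361
SS = 43.0 units

43.0 units


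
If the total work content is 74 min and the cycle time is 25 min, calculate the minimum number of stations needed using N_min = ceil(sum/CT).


Formula: N_min = ceil(Sum of Task Times / Cycle Time)
N_min = ceil(74 min / 25 min) = ceil(2.96)
N_min = 3 stations

3


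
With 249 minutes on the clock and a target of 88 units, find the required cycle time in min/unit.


Formula: CT = Available Time / Number of Units
CT = 249 min / 88 units
CT = 2.83 min/unit

2.83 min/unit


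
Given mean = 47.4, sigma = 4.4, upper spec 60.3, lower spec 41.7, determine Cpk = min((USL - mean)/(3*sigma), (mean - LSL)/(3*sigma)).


Cpu = (60.3 - 47.4) / (3 * 4.4) = 0.98
Cpl = (47.4 - 41.7) / (3 * 4.4) = 0.43
Cpk = min(0.98, 0.43) = 0.43

0.43


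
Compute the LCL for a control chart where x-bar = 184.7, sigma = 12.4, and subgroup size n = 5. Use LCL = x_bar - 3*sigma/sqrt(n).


LCL = 184.7 - 3 * 12.4 / sqrt(5)

168.06


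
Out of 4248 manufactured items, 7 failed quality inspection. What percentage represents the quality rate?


Formula: Quality Rate = Good Pieces / Total Pieces * 100
Good pieces = 4248 - 7 = 4241
QR = 4241 / 4248 * 100 = 99.8%

99.8%


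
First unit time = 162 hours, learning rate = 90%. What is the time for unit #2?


Formula: T_n = T_1 * (learning_rate)^(log2(n)) where learning_rate = rate/100
Doublings = log2(2) = 1
T_n = 162 * 0.9^1
T_n = 162 * 0.9 = 145.8 hours

145.8 hours


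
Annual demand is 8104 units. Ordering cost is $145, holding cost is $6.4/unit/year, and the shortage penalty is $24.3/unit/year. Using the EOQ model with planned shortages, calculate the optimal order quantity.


Formula: EOQ* = sqrt(2DS/H) * sqrt((H+P)/P)
Base EOQ = sqrt(2*8104*145/6.4) = 605.98 units
Correction = sqrt((6.4+24.3)/24.3) = 1.124
EOQ* = 605.98 * 1.124 = 681.1 units

681.1 units


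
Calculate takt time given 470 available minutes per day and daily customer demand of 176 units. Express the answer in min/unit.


Formula: Takt Time = Available Production Time / Customer Demand
Takt = 470 min/day / 176 units/day
Takt = 2.67 min/unit

2.67 min/unit


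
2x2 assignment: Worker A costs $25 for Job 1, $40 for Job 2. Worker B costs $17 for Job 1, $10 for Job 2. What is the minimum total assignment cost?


Option 1: A->1 + B->2 = $25 + $10 = $35
Option 2: A->2 + B->1 = $40 + $17 = $57
Min cost = min($35, $57) = $35

$35


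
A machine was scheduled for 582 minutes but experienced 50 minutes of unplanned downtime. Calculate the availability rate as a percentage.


Formula: Availability = (Planned Time - Downtime) / Planned Time * 100
Uptime = 582 - 50 = 532 min
Availability = 532 / 582 * 100 = 91.4%

91.4%


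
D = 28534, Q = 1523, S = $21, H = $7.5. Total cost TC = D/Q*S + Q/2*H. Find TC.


TC = 28534/1523 * 21 + 1523/2 * 7.5

$6104.69


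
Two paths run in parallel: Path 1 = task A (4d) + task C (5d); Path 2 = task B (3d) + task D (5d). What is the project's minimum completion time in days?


Path 1 = 4 + 5 = 9 days
Path 2 = 3 + 5 = 8 days
Duration = max(9, 8) = 9 days

9 days


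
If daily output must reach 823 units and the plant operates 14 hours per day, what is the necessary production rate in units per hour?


Formula: Production Rate = Daily Demand / Available Hours
Rate = 823 units/day / 14 hours/day
Rate = 58.8 units/hour

58.8 units/hour


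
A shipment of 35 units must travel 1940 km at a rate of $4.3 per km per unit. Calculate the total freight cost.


TC = dist * cost * units = 1940 * 4.3 * 35 = $291970.00

$291970.00


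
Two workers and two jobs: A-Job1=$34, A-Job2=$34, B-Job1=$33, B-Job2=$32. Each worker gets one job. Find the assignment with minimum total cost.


Option 1: A->1 + B->2 = $34 + $32 = $66
Option 2: A->2 + B->1 = $34 + $33 = $67
Min cost = min($66, $67) = $66

$66


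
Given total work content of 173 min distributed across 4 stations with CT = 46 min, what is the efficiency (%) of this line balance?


Formula: Efficiency = Sum of Task Times / (N_stations * CT) * 100
Total station capacity = 4 stations * 46 min = 184 min
Efficiency = 173 / 184 * 100 = 94.0%

94.0%


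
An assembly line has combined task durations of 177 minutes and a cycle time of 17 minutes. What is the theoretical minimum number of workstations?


Formula: N_min = ceil(Sum of Task Times / Cycle Time)
N_min = ceil(177 min / 17 min) = ceil(10.4118)
N_min = 11 stations

11


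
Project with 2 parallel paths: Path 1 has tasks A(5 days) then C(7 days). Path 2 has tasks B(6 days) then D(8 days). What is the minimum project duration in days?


Path 1 = 5 + 7 = 12 days
Path 2 = 6 + 8 = 14 days
Duration = max(12, 14) = 14 days

14 days


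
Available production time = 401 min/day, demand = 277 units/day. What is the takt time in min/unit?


Formula: Takt Time = Available Production Time / Customer Demand
Takt = 401 min/day / 277 units/day
Takt = 1.45 min/unit

1.45 min/unit


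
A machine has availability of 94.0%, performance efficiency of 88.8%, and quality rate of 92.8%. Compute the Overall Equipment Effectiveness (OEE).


Formula: OEE = Availability * Performance * Quality / 10000
A * P = 94.0% * 88.8% / 100 = 83.47%
OEE = 83.47% * 92.8% / 100 = 77.5%

77.5%


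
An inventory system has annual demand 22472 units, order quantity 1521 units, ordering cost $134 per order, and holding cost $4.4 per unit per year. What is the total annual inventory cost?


TC = 22472/1521 * 134 + 1521/2 * 4.4

$5325.98


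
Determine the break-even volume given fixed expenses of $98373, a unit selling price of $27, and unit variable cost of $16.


Formula: BEQ = Fixed Costs / (Price - Variable Cost)
Contribution margin = $27 - $16 = $11/unit
BEQ = ceil($98373 / $11/unit) = ceil(8943.0) = 8943 units

8943 units


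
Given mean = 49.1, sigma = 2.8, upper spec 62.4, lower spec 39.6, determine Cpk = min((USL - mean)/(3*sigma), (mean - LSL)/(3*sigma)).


Cpu = (62.4 - 49.1) / (3 * 2.8) = 1.58
Cpl = (49.1 - 39.6) / (3 * 2.8) = 1.13
Cpk = min(1.58, 1.13) = 1.13

1.13


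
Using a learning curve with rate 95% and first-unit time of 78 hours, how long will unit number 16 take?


Formula: T_n = T_1 * (learning_rate)^(log2(n)) where learning_rate = rate/100
Doublings = log2(16) = 4
T_n = 78 * 0.95^4
T_n = 78 * 0.8145 = 63.5 hours

63.5 hours


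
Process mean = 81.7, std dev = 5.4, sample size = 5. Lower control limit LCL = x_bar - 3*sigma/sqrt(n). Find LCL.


LCL = 81.7 - 3 * 5.4 / sqrt(5)

74.46


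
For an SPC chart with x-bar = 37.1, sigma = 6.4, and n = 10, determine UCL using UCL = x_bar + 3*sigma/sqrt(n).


UCL = 37.1 + 3 * 6.4 / sqrt(10)

43.17


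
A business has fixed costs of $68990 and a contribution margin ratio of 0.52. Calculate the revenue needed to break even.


Formula: BER = Fixed Costs / Contribution Margin Ratio
BER = $68990 / 0.52
BER = $132673.08 (to the nearest cent)

$132673.08


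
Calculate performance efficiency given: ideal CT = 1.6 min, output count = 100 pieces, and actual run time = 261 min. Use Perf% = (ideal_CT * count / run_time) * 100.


Formula: Performance = (Ideal CT * Total Count) / Run Time * 100
Ideal output time = 1.6 * 100 = 160.0 min
Performance = 160.0 / 261 * 100 = 61.3%

61.3%


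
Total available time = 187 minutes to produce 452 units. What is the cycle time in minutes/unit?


Formula: CT = Available Time / Number of Units
CT = 187 min / 452 units
CT = 0.41 min/unit

0.41 min/unit


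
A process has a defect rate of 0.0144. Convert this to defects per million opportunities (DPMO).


DPMO = defect_rate * 1000000 = 0.0144 * 1000000

14400


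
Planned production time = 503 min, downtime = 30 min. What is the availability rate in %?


Formula: Availability = (Planned Time - Downtime) / Planned Time * 100
Uptime = 503 - 30 = 473 min
Availability = 473 / 503 * 100 = 94.0%

94.0%


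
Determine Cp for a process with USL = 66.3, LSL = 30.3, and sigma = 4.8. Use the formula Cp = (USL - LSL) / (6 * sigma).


Cp = (66.3 - 30.3) / (6 * 4.8)

1.25


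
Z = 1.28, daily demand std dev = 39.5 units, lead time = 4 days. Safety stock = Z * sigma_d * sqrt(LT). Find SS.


Formula: SS = z * sigma_d * sqrt(LT)
sqrt(LT) = sqrt(4) = 2.0
SS = 1.28 * 39.5 * 2.0
SS = 101.1 units

101.1 units


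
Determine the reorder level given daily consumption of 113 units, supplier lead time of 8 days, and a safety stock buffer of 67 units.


Formula: ROP = (Daily Demand * Lead Time) + Safety Stock
Demand during lead time = 113 * 8 = 904 units
ROP = 904 + 67 = 971 units

971 units


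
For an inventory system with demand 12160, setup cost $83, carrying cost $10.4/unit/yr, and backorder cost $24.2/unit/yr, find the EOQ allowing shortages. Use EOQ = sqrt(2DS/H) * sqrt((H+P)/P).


Formula: EOQ* = sqrt(2DS/H) * sqrt((H+P)/P)
Base EOQ = sqrt(2*12160*83/10.4) = 440.56 units
Correction = sqrt((10.4+24.2)/24.2) = 1.19572
EOQ* = 440.56 * 1.19572 = 526.8 units

526.8 units


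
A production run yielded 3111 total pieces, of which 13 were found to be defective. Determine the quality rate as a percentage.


Formula: Quality Rate = Good Pieces / Total Pieces * 100
Good pieces = 3111 - 13 = 3098
QR = 3098 / 3111 * 100 = 99.6%

99.6%


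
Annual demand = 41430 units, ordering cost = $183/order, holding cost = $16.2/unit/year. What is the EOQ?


Formula: EOQ = sqrt(2 * D * S / H)
Numerator: 2 * 41430 * 183 = 15163380
2DS/H = 15163380 / 16.2 = 936011.1
EOQ = sqrt(936011.1) = 967.5 units

967.5 units


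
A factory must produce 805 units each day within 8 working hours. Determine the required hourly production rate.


Formula: Production Rate = Daily Demand / Available Hours
Rate = 805 units/day / 8 hours/day
Rate = 100.6 units/hour

100.6 units/hour


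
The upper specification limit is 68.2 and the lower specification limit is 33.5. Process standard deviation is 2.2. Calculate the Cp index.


Cp = (68.2 - 33.5) / (6 * 2.2)

2.63


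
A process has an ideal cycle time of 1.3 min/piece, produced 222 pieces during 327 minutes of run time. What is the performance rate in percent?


Formula: Performance = (Ideal CT * Total Count) / Run Time * 100
Ideal output time = 1.3 * 222 = 288.6 min
Performance = 288.6 / 327 * 100 = 88.3%

88.3%


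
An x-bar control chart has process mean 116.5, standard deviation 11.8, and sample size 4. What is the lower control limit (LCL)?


LCL = 116.5 - 3 * 11.8 / sqrt(4)

98.8


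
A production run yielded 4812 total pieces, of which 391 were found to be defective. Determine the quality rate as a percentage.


Formula: Quality Rate = Good Pieces / Total Pieces * 100
Good pieces = 4812 - 391 = 4421
QR = 4421 / 4812 * 100 = 91.9%

91.9%


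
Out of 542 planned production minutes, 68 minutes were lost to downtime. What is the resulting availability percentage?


Formula: Availability = (Planned Time - Downtime) / Planned Time * 100
Uptime = 542 - 68 = 474 min
Availability = 474 / 542 * 100 = 87.5%

87.5%


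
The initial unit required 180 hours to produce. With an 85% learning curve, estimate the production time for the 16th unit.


Formula: T_n = T_1 * (learning_rate)^(log2(n)) where learning_rate = rate/100
Doublings = log2(16) = 4
T_n = 180 * 0.85^4
T_n = 180 * 0.522 = 94.0 hours

94.0 hours


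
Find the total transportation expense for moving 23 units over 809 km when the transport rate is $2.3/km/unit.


TC = dist * cost * units = 809 * 2.3 * 23 = $42796.10

$42796.10


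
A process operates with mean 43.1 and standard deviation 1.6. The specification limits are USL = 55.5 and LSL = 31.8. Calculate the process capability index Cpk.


Cpu = (55.5 - 43.1) / (3 * 1.6) = 2.58
Cpl = (43.1 - 31.8) / (3 * 1.6) = 2.35
Cpk = min(2.58, 2.35) = 2.35

2.35


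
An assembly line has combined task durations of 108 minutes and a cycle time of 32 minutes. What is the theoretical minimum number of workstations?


Formula: N_min = ceil(Sum of Task Times / Cycle Time)
N_min = ceil(108 min / 32 min) = ceil(3.375)
N_min = 4 stations

4


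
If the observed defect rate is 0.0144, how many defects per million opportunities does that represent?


DPMO = defect_rate * 1000000 = 0.0144 * 1000000

14400


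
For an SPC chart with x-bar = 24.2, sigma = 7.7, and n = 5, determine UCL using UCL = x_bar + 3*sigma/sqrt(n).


UCL = 24.2 + 3 * 7.7 / sqrt(5)

34.53


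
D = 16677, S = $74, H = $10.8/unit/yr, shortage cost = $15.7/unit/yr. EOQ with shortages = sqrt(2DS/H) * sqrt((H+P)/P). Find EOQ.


Formula: EOQ* = sqrt(2DS/H) * sqrt((H+P)/P)
Base EOQ = sqrt(2*16677*74/10.8) = 478.06 units
Correction = sqrt((10.8+15.7)/15.7) = 1.29919
EOQ* = 478.06 * 1.29919 = 621.1 units

621.1 units


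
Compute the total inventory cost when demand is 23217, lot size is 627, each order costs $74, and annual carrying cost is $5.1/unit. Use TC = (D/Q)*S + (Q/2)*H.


TC = 23217/627 * 74 + 627/2 * 5.1

$4338.97


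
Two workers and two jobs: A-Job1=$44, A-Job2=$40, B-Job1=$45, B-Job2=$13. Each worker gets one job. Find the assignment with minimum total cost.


Option 1: A->1 + B->2 = $44 + $13 = $57
Option 2: A->2 + B->1 = $40 + $45 = $85
Min cost = min($57, $85) = $57

$57


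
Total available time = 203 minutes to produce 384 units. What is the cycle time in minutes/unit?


Formula: CT = Available Time / Number of Units
CT = 203 min / 384 units
CT = 0.53 min/unit

0.53 min/unit


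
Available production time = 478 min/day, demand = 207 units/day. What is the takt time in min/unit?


Formula: Takt Time = Available Production Time / Customer Demand
Takt = 478 min/day / 207 units/day
Takt = 2.31 min/unit

2.31 min/unit


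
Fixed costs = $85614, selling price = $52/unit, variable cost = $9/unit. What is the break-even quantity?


Formula: BEQ = Fixed Costs / (Price - Variable Cost)
Contribution margin = $52 - $9 = $43/unit
BEQ = ceil($85614 / $43/unit) = ceil(1991.02) = 1992 units

1992 units


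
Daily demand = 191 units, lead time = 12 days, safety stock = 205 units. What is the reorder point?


Formula: ROP = (Daily Demand * Lead Time) + Safety Stock
Demand during lead time = 191 * 12 = 2292 units
ROP = 2292 + 205 = 2497 units

2497 units


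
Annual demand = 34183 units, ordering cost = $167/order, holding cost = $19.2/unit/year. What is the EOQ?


Formula: EOQ = sqrt(2 * D * S / H)
Numerator: 2 * 34183 * 167 = 11417122
2DS/H = 11417122 / 19.2 = 594641.8
EOQ = sqrt(594641.8) = 771.1 units

771.1 units


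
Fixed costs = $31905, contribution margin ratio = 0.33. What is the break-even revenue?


Formula: BER = Fixed Costs / Contribution Margin Ratio
BER = $31905 / 0.33
BER = $96681.82 (to the nearest cent)

$96681.82


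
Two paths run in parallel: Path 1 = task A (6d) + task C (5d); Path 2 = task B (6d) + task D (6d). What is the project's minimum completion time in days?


Path 1 = 6 + 5 = 11 days
Path 2 = 6 + 6 = 12 days
Duration = max(11, 12) = 12 days

12 days


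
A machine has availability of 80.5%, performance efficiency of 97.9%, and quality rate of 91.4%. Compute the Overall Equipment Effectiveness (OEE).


Formula: OEE = Availability * Performance * Quality / 10000
A * P = 80.5% * 97.9% / 100 = 78.81%
OEE = 78.81% * 91.4% / 100 = 72.0%

72.0%


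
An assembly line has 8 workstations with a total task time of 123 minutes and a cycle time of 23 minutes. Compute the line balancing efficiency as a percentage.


Formula: Efficiency = Sum of Task Times / (N_stations * CT) * 100
Total station capacity = 8 stations * 23 min = 184 min
Efficiency = 123 / 184 * 100 = 66.8%

66.8%
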